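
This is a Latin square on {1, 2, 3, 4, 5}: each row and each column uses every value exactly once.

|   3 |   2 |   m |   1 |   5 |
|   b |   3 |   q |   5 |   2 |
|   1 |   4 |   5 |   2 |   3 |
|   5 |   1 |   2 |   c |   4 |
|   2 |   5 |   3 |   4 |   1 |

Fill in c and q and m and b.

c = 3, q = 1, m = 4, b = 4

At (row 2, col 1): column 1 already has {1, 2, 3, 5}, so the value is 4.
Cell (2,3): row 2 already has {2, 3, 4, 5} → 1.
For row 1, column 3: row 1 already has {1, 2, 3, 5}; that leaves 4.
Cell (4,4): row 4 already has {1, 2, 4, 5} → 3.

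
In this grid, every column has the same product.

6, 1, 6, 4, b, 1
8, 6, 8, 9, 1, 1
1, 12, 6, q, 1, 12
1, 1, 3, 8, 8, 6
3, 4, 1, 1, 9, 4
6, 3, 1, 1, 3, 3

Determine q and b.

q = 3, b = 4

Columns 2 and 6 each multiply to 864, so every column has product 864.
Column 4: 4×9×8×1×1 = 288, so the missing entry is 864 ÷ 288 = 3.
Column 5: 1×1×8×9×3 = 216, so the missing entry is 864 ÷ 216 = 4.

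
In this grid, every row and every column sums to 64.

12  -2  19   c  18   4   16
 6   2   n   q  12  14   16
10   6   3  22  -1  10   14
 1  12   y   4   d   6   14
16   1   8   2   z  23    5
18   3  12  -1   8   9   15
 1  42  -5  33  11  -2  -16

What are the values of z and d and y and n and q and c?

z = 9, d = 7, y = 20, n = 7, q = 7, c = -3

Row 5: 16 + 1 + 8 + 2 + 23 + 5 = 55, so its missing entry is 64 − 55 = 9.
Column 5: 18 + 12 − 1 + 9 + 8 + 11 = 57, so its missing entry is 64 − 57 = 7.
Row 1: 12 − 2 + 19 + 18 + 4 + 16 = 67, so its missing entry is 64 − 67 = -3.
Row 4: 1 + 12 + 4 + 7 + 6 + 14 = 44, so its missing entry is 64 − 44 = 20.
Column 3: 19 + 3 + 20 + 8 + 12 − 5 = 57, so its missing entry is 64 − 57 = 7.
Row 2: 6 + 2 + 7 + 12 + 14 + 16 = 57, so its missing entry is 64 − 57 = 7.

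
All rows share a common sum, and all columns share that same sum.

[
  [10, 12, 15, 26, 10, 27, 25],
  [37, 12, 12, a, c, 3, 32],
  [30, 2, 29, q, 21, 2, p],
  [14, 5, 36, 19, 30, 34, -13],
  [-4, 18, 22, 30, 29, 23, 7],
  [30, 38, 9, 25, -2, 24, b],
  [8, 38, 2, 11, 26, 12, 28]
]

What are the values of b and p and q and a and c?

b = 1, p = 45, q = -4, a = 18, c = 11

Rows 1 and 4 both sum to 125, so that's the common total.
The known cells in column 5 total 114, leaving 125 − 114 = 11 for the blank.
The known cells in row 6 total 124, leaving 125 − 124 = 1 for the blank.
The known cells in column 7 total 80, leaving 125 − 80 = 45 for the blank.
The known cells in row 3 total 129, leaving 125 − 129 = -4 for the blank.
The known cells in row 2 total 107, leaving 125 − 107 = 18 for the blank.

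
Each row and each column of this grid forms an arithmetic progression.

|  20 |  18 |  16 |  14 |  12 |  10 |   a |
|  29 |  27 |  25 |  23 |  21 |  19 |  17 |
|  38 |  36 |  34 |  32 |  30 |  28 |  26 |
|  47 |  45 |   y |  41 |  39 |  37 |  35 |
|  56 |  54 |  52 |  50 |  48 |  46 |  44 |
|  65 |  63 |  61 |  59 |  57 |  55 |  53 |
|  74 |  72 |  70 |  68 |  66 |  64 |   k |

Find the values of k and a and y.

k = 62, a = 8, y = 43

Along each row the entries change by -2 per step; down each column they change by 9.
Row 7: from 74 at column 1, stepping by -2 to column 7 gives 62.
Row 1: from 20 at column 1, stepping by -2 to column 7 gives 8.
Row 4: from 47 at column 1, stepping by -2 to column 3 gives 43.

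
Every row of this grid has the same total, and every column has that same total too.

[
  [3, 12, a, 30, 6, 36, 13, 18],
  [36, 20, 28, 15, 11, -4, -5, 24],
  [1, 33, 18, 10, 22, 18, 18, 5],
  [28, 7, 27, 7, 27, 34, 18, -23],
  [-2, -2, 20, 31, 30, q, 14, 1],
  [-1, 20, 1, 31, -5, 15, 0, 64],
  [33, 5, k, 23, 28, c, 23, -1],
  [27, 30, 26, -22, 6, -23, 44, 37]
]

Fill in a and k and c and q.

a = 7, k = -2, c = 16, q = 33

Rows 2 and 3 both sum to 125, so that's the common total.
Row 5: -2 − 2 + 20 + 31 + 30 + 14 + 1 = 92, so its missing entry is 125 − 92 = 33.
Row 1: 3 + 12 + 30 + 6 + 36 + 13 + 18 = 118, so its missing entry is 125 − 118 = 7.
Column 3: 7 + 28 + 18 + 27 + 20 + 1 + 26 = 127, so its missing entry is 125 − 127 = -2.
Row 7: 33 + 5 − 2 + 23 + 28 + 23 − 1 = 109, so its missing entry is 125 − 109 = 16.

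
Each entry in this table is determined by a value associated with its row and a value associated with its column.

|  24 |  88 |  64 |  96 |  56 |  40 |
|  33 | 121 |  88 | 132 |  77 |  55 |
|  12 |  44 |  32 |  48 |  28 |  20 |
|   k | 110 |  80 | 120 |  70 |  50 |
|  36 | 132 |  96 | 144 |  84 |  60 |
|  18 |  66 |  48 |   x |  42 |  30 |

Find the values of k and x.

k = 30, x = 72

Each row is a constant multiple of every other row — this is a multiplication table with the headers hidden.
Row 4 is 80/64 = 5/4 times row 1, so its entry in column 1 is 24 × 5/4 = 30.
Row 6 is 48/64 = 3/4 times row 1, so its entry in column 4 is 96 × 3/4 = 72.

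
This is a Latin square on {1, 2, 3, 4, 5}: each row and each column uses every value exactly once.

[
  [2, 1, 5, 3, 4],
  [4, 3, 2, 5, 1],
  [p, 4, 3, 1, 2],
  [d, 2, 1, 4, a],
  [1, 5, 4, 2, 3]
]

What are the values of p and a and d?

For row 3, column 1: row 3 already has {1, 2, 3, 4}; that leaves 5.
Cell (4,5): column 5 already has {1, 2, 3, 4} → 5.
At (row 4, col 1): row 4 already has {1, 2, 4, 5}, so the value is 3.

p = 5, a = 5, d = 3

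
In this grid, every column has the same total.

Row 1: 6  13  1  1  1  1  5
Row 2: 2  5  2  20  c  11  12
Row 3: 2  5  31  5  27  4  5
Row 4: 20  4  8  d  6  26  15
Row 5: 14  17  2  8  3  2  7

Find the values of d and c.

The complete columns each total 44.
Column 4 is missing 44 − 34 = 10 (since 1 + 20 + 5 + 8 = 34).
Column 5 is missing 44 − 37 = 7 (since 1 + 27 + 6 + 3 = 37).

d = 10, c = 7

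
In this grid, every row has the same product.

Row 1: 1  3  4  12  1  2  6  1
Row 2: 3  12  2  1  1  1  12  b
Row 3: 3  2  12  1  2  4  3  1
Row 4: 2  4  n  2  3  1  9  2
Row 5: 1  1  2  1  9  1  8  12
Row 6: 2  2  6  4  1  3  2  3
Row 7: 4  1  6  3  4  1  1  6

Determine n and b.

n = 2, b = 2

Rows 1 and 7 each multiply to 1728, so every row has product 1728.
Row 4: 2×4×2×3×1×9×2 = 864, so the missing entry is 1728 ÷ 864 = 2.
Row 2: 3×12×2×1×1×1×12 = 864, so the missing entry is 1728 ÷ 864 = 2.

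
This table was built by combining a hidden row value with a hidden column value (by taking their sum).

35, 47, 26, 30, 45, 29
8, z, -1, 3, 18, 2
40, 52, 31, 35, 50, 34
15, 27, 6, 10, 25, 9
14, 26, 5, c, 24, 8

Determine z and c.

The difference between any two rows is the same in every column — this is an addition table with the headers hidden.
Row 2 minus row 1 is 18 − 45 = -27, so its entry in column 2 is 47 + (-27) = 20.
Row 5 minus row 1 is 24 − 45 = -21, so its entry in column 4 is 30 + (-21) = 9.

z = 20, c = 9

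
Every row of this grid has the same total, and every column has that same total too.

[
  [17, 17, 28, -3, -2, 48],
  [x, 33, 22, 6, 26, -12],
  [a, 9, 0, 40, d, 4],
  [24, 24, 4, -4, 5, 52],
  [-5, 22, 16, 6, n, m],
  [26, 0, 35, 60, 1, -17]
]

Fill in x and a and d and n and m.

Rows 1 and 4 both sum to 105, so that's the common total.
Column 6: 48 − 12 + 4 + 52 − 17 = 75, so its missing entry is 105 − 75 = 30.
Row 5: -5 + 22 + 16 + 6 + 30 = 69, so its missing entry is 105 − 69 = 36.
Column 5: -2 + 26 + 5 + 36 + 1 = 66, so its missing entry is 105 − 66 = 39.
Row 3: 9 + 0 + 40 + 39 + 4 = 92, so its missing entry is 105 − 92 = 13.
Row 2: 33 + 22 + 6 + 26 − 12 = 75, so its missing entry is 105 − 75 = 30.

x = 30, a = 13, d = 39, n = 36, m = 30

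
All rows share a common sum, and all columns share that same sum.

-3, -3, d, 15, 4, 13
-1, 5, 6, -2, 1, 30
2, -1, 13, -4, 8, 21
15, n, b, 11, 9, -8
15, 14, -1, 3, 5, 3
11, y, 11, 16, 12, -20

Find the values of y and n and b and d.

Rows 2 and 3 both sum to 39, so that's the common total.
Row 6: 11 + 11 + 16 + 12 − 20 = 30, so its missing entry is 39 − 30 = 9.
Column 2: -3 + 5 − 1 + 14 + 9 = 24, so its missing entry is 39 − 24 = 15.
Row 4: 15 + 15 + 11 + 9 − 8 = 42, so its missing entry is 39 − 42 = -3.
Row 1: -3 − 3 + 15 + 4 + 13 = 26, so its missing entry is 39 − 26 = 13.

y = 9, n = 15, b = -3, d = 13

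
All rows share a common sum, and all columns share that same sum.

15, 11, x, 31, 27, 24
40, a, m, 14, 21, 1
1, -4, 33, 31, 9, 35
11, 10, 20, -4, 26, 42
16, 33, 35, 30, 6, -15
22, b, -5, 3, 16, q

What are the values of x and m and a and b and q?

x = -3, m = 25, a = 4, b = 51, q = 18

Rows 3 and 4 both sum to 105, so that's the common total.
Column 6 has 24 + 1 + 35 + 42 − 15 = 87; the blank must be 105 − 87 = 18.
Row 6 has 22 − 5 + 3 + 16 + 18 = 54; the blank must be 105 − 54 = 51.
Column 2 has 11 − 4 + 10 + 33 + 51 = 101; the blank must be 105 − 101 = 4.
Row 2 has 40 + 4 + 14 + 21 + 1 = 80; the blank must be 105 − 80 = 25.
Row 1 has 15 + 11 + 31 + 27 + 24 = 108; the blank must be 105 − 108 = -3.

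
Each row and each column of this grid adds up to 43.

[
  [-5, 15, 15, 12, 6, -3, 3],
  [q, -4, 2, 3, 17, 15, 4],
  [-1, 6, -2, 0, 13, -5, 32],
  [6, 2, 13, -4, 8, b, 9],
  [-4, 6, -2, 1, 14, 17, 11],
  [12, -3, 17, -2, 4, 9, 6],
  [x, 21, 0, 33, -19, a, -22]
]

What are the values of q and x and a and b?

q = 6, x = 29, a = 1, b = 9

Row 2 has -4 + 2 + 3 + 17 + 15 + 4 = 37; the blank must be 43 − 37 = 6.
Row 4 has 6 + 2 + 13 − 4 + 8 + 9 = 34; the blank must be 43 − 34 = 9.
Column 6 has -3 + 15 − 5 + 9 + 17 + 9 = 42; the blank must be 43 − 42 = 1.
Row 7 has 21 + 0 + 33 − 19 + 1 − 22 = 14; the blank must be 43 − 14 = 29.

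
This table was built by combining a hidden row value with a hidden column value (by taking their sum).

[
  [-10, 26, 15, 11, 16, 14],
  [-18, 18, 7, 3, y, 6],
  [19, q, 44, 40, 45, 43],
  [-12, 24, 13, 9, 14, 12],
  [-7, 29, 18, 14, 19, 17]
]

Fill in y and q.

The difference between any two rows is the same in every column — this is an addition table with the headers hidden.
Row 2 minus row 1 is 7 − 15 = -8, so its entry in column 5 is 16 + (-8) = 8.
Row 3 minus row 1 is 44 − 15 = 29, so its entry in column 2 is 26 + 29 = 55.

y = 8, q = 55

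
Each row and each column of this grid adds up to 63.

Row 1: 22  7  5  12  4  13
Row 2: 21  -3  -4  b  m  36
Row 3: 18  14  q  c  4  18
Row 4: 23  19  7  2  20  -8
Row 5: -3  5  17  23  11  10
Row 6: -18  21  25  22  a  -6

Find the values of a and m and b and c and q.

a = 19, m = 5, b = 8, c = -4, q = 13

The known cells in row 6 total 44, leaving 63 − 44 = 19 for the blank.
The known cells in column 5 total 58, leaving 63 − 58 = 5 for the blank.
The known cells in column 3 total 50, leaving 63 − 50 = 13 for the blank.
The known cells in row 3 total 67, leaving 63 − 67 = -4 for the blank.
The known cells in row 2 total 55, leaving 63 − 55 = 8 for the blank.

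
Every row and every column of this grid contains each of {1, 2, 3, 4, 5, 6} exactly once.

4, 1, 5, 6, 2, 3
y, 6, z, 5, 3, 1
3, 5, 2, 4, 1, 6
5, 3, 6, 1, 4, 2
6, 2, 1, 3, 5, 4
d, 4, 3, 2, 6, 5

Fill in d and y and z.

d = 1, y = 2, z = 4

At (row 2, col 3): column 3 already has {1, 2, 3, 5, 6}, so the value is 4.
Cell (2,1): row 2 already has {1, 3, 4, 5, 6} → 2.
Cell (6,1): row 6 already has {2, 3, 4, 5, 6} → 1.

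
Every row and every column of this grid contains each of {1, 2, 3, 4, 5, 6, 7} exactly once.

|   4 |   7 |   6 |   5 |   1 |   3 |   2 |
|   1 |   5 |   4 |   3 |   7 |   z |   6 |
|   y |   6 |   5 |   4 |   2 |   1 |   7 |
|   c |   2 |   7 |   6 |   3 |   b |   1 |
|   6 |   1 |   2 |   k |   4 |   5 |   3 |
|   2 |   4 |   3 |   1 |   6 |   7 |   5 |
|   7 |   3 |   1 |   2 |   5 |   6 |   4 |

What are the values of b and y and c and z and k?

b = 4, y = 3, c = 5, z = 2, k = 7

For row 5, column 4: row 5 already has {1, 2, 3, 4, 5, 6}; that leaves 7.
At (row 2, col 6): row 2 already has {1, 3, 4, 5, 6, 7}, so the value is 2.
At (row 3, col 1): row 3 already has {1, 2, 4, 5, 6, 7}, so the value is 3.
At (row 4, col 1): column 1 already has {1, 2, 3, 4, 6, 7}, so the value is 5.
At (row 4, col 6): row 4 already has {1, 2, 3, 5, 6, 7}, so the value is 4.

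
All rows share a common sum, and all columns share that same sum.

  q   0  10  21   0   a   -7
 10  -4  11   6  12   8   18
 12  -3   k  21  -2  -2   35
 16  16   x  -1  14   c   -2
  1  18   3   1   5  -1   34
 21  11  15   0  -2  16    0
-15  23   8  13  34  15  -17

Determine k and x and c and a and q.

Rows 2 and 5 both sum to 61, so that's the common total.
Column 1 has 10 + 12 + 16 + 1 + 21 − 15 = 45; the blank must be 61 − 45 = 16.
Row 1 has 16 + 0 + 10 + 21 + 0 − 7 = 40; the blank must be 61 − 40 = 21.
Row 3 has 12 − 3 + 21 − 2 − 2 + 35 = 61; the blank must be 61 − 61 = 0.
Column 3 has 10 + 11 + 0 + 3 + 15 + 8 = 47; the blank must be 61 − 47 = 14.
Row 4 has 16 + 16 + 14 − 1 + 14 − 2 = 57; the blank must be 61 − 57 = 4.

k = 0, x = 14, c = 4, a = 21, q = 16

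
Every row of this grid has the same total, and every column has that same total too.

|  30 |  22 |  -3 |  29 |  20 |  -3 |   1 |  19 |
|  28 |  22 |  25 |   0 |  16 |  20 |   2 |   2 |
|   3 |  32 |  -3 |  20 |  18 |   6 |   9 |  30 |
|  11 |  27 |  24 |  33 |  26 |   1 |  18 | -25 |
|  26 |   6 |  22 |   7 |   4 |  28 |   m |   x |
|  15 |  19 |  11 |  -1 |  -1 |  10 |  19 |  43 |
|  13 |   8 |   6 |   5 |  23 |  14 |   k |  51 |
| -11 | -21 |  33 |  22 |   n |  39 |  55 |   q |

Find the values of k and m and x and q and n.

Rows 1 and 2 both sum to 115, so that's the common total.
The known cells in column 5 total 106, leaving 115 − 106 = 9 for the blank.
The known cells in row 8 total 126, leaving 115 − 126 = -11 for the blank.
The known cells in row 7 total 120, leaving 115 − 120 = -5 for the blank.
The known cells in column 7 total 99, leaving 115 − 99 = 16 for the blank.
The known cells in row 5 total 109, leaving 115 − 109 = 6 for the blank.

k = -5, m = 16, x = 6, q = -11, n = 9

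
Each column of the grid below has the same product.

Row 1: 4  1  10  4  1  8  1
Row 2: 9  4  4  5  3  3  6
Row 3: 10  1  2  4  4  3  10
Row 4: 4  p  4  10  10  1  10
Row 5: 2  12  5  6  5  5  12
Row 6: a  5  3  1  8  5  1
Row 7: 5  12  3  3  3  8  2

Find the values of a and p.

a = 1, p = 5

Columns 5 and 6 each multiply to 14400, so every column has product 14400.
Column 1: 4×9×10×4×2×5 = 14400, so the missing entry is 14400 ÷ 14400 = 1.
Column 2: 1×4×1×12×5×12 = 2880, so the missing entry is 14400 ÷ 2880 = 5.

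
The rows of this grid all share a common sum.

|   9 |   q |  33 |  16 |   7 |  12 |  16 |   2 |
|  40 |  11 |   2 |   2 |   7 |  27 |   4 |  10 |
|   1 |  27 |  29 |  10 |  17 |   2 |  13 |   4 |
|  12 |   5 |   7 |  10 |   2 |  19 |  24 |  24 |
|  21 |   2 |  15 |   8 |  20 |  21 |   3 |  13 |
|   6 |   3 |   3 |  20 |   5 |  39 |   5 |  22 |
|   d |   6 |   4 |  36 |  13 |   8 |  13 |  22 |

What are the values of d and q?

d = 1, q = 8

The complete rows each total 103.
Row 7 is missing 103 − 102 = 1 (since 6 + 4 + 36 + 13 + 8 + 13 + 22 = 102).
Row 1 is missing 103 − 95 = 8 (since 9 + 33 + 16 + 7 + 12 + 16 + 2 = 95).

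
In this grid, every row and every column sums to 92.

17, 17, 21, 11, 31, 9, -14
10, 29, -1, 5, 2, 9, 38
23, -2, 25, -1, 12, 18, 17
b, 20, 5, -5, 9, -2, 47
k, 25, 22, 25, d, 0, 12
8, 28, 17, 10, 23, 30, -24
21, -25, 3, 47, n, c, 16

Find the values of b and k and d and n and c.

b = 18, k = -5, d = 13, n = 2, c = 28

Column 6 has 9 + 9 + 18 − 2 + 0 + 30 = 64; the blank must be 92 − 64 = 28.
Row 7 has 21 − 25 + 3 + 47 + 28 + 16 = 90; the blank must be 92 − 90 = 2.
Column 5 has 31 + 2 + 12 + 9 + 23 + 2 = 79; the blank must be 92 − 79 = 13.
Row 5 has 25 + 22 + 25 + 13 + 0 + 12 = 97; the blank must be 92 − 97 = -5.
Row 4 has 20 + 5 − 5 + 9 − 2 + 47 = 74; the blank must be 92 − 74 = 18.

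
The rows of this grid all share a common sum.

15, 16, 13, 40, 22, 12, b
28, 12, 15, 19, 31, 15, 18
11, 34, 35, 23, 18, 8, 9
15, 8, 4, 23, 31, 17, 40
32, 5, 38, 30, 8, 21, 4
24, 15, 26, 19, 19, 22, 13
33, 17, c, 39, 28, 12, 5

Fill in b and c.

b = 20, c = 4

The complete rows each total 138.
Row 1 is missing 138 − 118 = 20 (since 15 + 16 + 13 + 40 + 22 + 12 = 118).
Row 7 is missing 138 − 134 = 4 (since 33 + 17 + 39 + 28 + 12 + 5 = 134).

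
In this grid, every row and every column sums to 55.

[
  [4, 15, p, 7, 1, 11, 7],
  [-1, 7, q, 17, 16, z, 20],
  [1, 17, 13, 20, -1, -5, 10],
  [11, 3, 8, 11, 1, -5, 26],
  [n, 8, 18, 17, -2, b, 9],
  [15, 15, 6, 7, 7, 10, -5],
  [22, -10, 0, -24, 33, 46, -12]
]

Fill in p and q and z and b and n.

p = 10, q = 0, z = -4, b = 2, n = 3

Column 1: 4 − 1 + 1 + 11 + 15 + 22 = 52, so its missing entry is 55 − 52 = 3.
Row 5: 3 + 8 + 18 + 17 − 2 + 9 = 53, so its missing entry is 55 − 53 = 2.
Column 6: 11 − 5 − 5 + 2 + 10 + 46 = 59, so its missing entry is 55 − 59 = -4.
Row 2: -1 + 7 + 17 + 16 − 4 + 20 = 55, so its missing entry is 55 − 55 = 0.
Row 1: 4 + 15 + 7 + 1 + 11 + 7 = 45, so its missing entry is 55 − 45 = 10.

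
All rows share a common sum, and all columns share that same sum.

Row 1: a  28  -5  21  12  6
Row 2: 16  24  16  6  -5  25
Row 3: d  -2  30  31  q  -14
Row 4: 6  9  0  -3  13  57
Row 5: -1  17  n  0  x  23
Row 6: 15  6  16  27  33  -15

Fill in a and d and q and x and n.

a = 20, d = 26, q = 11, x = 18, n = 25

Rows 2 and 4 both sum to 82, so that's the common total.
The known cells in row 1 total 62, leaving 82 − 62 = 20 for the blank.
The known cells in column 1 total 56, leaving 82 − 56 = 26 for the blank.
The known cells in row 3 total 71, leaving 82 − 71 = 11 for the blank.
The known cells in column 5 total 64, leaving 82 − 64 = 18 for the blank.
The known cells in row 5 total 57, leaving 82 − 57 = 25 for the blank.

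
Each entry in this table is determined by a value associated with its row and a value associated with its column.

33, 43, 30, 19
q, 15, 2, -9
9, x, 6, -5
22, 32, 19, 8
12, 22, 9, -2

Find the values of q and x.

The difference between any two rows is the same in every column — this is an addition table with the headers hidden.
Row 2 minus row 1 is -9 − 19 = -28, so its entry in column 1 is 33 + (-28) = 5.
Row 3 minus row 1 is -5 − 19 = -24, so its entry in column 2 is 43 + (-24) = 19.

q = 5, x = 19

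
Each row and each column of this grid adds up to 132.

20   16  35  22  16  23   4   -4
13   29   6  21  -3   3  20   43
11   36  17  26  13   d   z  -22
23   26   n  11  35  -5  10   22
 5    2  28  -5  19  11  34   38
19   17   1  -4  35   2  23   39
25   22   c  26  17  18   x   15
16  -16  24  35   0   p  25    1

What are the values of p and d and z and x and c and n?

p = 47, d = 33, z = 18, x = -2, c = 11, n = 10

The known cells in row 4 total 122, leaving 132 − 122 = 10 for the blank.
The known cells in column 3 total 121, leaving 132 − 121 = 11 for the blank.
The known cells in row 7 total 134, leaving 132 − 134 = -2 for the blank.
The known cells in column 7 total 114, leaving 132 − 114 = 18 for the blank.
The known cells in row 8 total 85, leaving 132 − 85 = 47 for the blank.
The known cells in row 3 total 99, leaving 132 − 99 = 33 for the blank.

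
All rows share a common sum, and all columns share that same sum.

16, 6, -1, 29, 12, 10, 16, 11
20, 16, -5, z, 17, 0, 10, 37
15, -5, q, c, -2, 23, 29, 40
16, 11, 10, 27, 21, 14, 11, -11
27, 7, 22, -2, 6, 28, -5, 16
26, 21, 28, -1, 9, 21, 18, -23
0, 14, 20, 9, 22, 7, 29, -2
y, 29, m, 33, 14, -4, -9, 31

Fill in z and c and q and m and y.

Rows 1 and 4 both sum to 99, so that's the common total.
The known cells in column 1 total 120, leaving 99 − 120 = -21 for the blank.
The known cells in row 8 total 73, leaving 99 − 73 = 26 for the blank.
The known cells in column 3 total 100, leaving 99 − 100 = -1 for the blank.
The known cells in row 3 total 99, leaving 99 − 99 = 0 for the blank.
The known cells in row 2 total 95, leaving 99 − 95 = 4 for the blank.

z = 4, c = 0, q = -1, m = 26, y = -21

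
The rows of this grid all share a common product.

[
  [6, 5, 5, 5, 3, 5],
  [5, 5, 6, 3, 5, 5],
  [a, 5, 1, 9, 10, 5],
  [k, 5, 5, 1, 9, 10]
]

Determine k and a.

k = 5, a = 5

Rows 1 and 2 each multiply to 11250, so every row has product 11250.
Row 4: 5×5×1×9×10 = 2250, so the missing entry is 11250 ÷ 2250 = 5.
Row 3: 5×1×9×10×5 = 2250, so the missing entry is 11250 ÷ 2250 = 5.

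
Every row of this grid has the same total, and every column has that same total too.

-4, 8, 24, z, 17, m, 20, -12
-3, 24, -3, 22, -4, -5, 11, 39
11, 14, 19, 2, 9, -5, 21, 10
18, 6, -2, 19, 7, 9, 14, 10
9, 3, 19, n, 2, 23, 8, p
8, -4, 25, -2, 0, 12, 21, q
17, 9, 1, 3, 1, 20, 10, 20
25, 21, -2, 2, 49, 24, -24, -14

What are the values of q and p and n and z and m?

q = 21, p = 7, n = 10, z = 25, m = 3

Rows 2 and 3 both sum to 81, so that's the common total.
Row 6: 8 − 4 + 25 − 2 + 0 + 12 + 21 = 60, so its missing entry is 81 − 60 = 21.
Column 6: -5 − 5 + 9 + 23 + 12 + 20 + 24 = 78, so its missing entry is 81 − 78 = 3.
Row 1: -4 + 8 + 24 + 17 + 3 + 20 − 12 = 56, so its missing entry is 81 − 56 = 25.
Column 4: 25 + 22 + 2 + 19 − 2 + 3 + 2 = 71, so its missing entry is 81 − 71 = 10.
Row 5: 9 + 3 + 19 + 10 + 2 + 23 + 8 = 74, so its missing entry is 81 − 74 = 7.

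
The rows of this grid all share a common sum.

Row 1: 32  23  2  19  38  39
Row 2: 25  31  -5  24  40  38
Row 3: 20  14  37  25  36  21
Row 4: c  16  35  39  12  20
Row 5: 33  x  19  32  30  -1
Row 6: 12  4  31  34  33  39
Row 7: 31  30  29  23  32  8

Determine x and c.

x = 40, c = 31

The complete rows each total 153.
Row 5 is missing 153 − 113 = 40 (since 33 + 19 + 32 + 30 − 1 = 113).
Row 4 is missing 153 − 122 = 31 (since 16 + 35 + 39 + 12 + 20 = 122).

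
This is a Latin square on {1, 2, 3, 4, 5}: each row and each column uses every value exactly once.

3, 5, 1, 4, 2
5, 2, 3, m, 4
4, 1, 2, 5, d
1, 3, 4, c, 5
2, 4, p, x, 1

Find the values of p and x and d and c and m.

p = 5, x = 3, d = 3, c = 2, m = 1

Cell (3,5): row 3 already has {1, 2, 4, 5} → 3.
For row 5, column 3: column 3 already has {1, 2, 3, 4}; that leaves 5.
For row 5, column 4: row 5 already has {1, 2, 4, 5}; that leaves 3.
At (row 4, col 4): row 4 already has {1, 3, 4, 5}, so the value is 2.
At (row 2, col 4): row 2 already has {2, 3, 4, 5}, so the value is 1.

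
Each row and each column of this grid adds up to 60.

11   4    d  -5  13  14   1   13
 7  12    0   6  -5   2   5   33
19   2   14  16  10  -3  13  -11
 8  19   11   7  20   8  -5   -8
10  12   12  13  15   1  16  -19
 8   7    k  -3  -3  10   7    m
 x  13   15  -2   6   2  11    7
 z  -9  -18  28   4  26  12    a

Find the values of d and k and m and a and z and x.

d = 9, k = 17, m = 17, a = 28, z = -11, x = 8

Row 1 has 11 + 4 − 5 + 13 + 14 + 1 + 13 = 51; the blank must be 60 − 51 = 9.
Row 7 has 13 + 15 − 2 + 6 + 2 + 11 + 7 = 52; the blank must be 60 − 52 = 8.
Column 1 has 11 + 7 + 19 + 8 + 10 + 8 + 8 = 71; the blank must be 60 − 71 = -11.
Row 8 has -11 − 9 − 18 + 28 + 4 + 26 + 12 = 32; the blank must be 60 − 32 = 28.
Column 8 has 13 + 33 − 11 − 8 − 19 + 7 + 28 = 43; the blank must be 60 − 43 = 17.
Row 6 has 8 + 7 − 3 − 3 + 10 + 7 + 17 = 43; the blank must be 60 − 43 = 17.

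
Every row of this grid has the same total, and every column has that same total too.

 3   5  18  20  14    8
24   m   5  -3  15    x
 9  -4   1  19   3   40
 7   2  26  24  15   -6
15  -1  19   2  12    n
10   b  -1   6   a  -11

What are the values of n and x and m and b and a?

Rows 1 and 3 both sum to 68, so that's the common total.
The known cells in column 5 total 59, leaving 68 − 59 = 9 for the blank.
The known cells in row 6 total 13, leaving 68 − 13 = 55 for the blank.
The known cells in column 2 total 57, leaving 68 − 57 = 11 for the blank.
The known cells in row 2 total 52, leaving 68 − 52 = 16 for the blank.
The known cells in row 5 total 47, leaving 68 − 47 = 21 for the blank.

n = 21, x = 16, m = 11, b = 55, a = 9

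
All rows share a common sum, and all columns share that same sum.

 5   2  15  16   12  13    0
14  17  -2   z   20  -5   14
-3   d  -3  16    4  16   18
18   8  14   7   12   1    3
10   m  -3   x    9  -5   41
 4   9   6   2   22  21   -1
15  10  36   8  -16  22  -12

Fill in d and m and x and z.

d = 15, m = 2, x = 9, z = 5

Rows 1 and 4 both sum to 63, so that's the common total.
Row 2: 14 + 17 − 2 + 20 − 5 + 14 = 58, so its missing entry is 63 − 58 = 5.
Row 3: -3 − 3 + 16 + 4 + 16 + 18 = 48, so its missing entry is 63 − 48 = 15.
Column 2: 2 + 17 + 15 + 8 + 9 + 10 = 61, so its missing entry is 63 − 61 = 2.
Row 5: 10 + 2 − 3 + 9 − 5 + 41 = 54, so its missing entry is 63 − 54 = 9.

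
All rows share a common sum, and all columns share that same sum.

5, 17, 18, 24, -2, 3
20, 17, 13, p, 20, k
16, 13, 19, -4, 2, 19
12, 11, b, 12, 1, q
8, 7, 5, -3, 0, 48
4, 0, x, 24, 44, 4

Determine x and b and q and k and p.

x = -11, b = 21, q = 8, k = -17, p = 12

Rows 1 and 3 both sum to 65, so that's the common total.
Column 4: 24 − 4 + 12 − 3 + 24 = 53, so its missing entry is 65 − 53 = 12.
Row 2: 20 + 17 + 13 + 12 + 20 = 82, so its missing entry is 65 − 82 = -17.
Column 6: 3 − 17 + 19 + 48 + 4 = 57, so its missing entry is 65 − 57 = 8.
Row 4: 12 + 11 + 12 + 1 + 8 = 44, so its missing entry is 65 − 44 = 21.
Row 6: 4 + 0 + 24 + 44 + 4 = 76, so its missing entry is 65 − 76 = -11.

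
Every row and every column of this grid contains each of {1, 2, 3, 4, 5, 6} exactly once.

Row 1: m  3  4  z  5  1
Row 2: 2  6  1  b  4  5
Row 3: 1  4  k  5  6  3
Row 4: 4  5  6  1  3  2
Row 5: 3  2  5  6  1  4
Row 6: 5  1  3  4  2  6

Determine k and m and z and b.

k = 2, m = 6, z = 2, b = 3

Cell (3,3): row 3 already has {1, 3, 4, 5, 6} → 2.
At (row 2, col 4): row 2 already has {1, 2, 4, 5, 6}, so the value is 3.
At (row 1, col 4): column 4 already has {1, 3, 4, 5, 6}, so the value is 2.
At (row 1, col 1): row 1 already has {1, 2, 3, 4, 5}, so the value is 6.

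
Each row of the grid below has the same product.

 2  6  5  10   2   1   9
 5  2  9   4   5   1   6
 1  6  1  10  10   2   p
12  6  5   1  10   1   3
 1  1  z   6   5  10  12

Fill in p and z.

p = 9, z = 3

Rows 2 and 4 each multiply to 10800, so every row has product 10800.
Row 3: 1×6×1×10×10×2 = 1200, so the missing entry is 10800 ÷ 1200 = 9.
Row 5: 1×1×6×5×10×12 = 3600, so the missing entry is 10800 ÷ 3600 = 3.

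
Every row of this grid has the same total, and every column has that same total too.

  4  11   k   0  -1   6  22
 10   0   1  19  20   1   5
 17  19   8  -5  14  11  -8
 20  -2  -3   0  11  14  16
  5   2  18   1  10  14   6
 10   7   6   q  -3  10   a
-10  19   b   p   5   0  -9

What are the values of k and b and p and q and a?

k = 14, b = 12, p = 39, q = 2, a = 24

Rows 2 and 3 both sum to 56, so that's the common total.
Row 1: 4 + 11 + 0 − 1 + 6 + 22 = 42, so its missing entry is 56 − 42 = 14.
Column 3: 14 + 1 + 8 − 3 + 18 + 6 = 44, so its missing entry is 56 − 44 = 12.
Column 7: 22 + 5 − 8 + 16 + 6 − 9 = 32, so its missing entry is 56 − 32 = 24.
Row 6: 10 + 7 + 6 − 3 + 10 + 24 = 54, so its missing entry is 56 − 54 = 2.
Row 7: -10 + 19 + 12 + 5 + 0 − 9 = 17, so its missing entry is 56 − 17 = 39.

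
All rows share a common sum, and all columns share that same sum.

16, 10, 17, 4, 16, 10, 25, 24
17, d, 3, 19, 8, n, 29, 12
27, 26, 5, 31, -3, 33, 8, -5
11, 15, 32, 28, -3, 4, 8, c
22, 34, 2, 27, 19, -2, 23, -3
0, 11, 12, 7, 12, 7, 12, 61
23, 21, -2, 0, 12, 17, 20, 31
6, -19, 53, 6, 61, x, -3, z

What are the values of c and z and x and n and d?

Rows 1 and 3 both sum to 122, so that's the common total.
Row 4: 11 + 15 + 32 + 28 − 3 + 4 + 8 = 95, so its missing entry is 122 − 95 = 27.
Column 8: 24 + 12 − 5 + 27 − 3 + 61 + 31 = 147, so its missing entry is 122 − 147 = -25.
Column 2: 10 + 26 + 15 + 34 + 11 + 21 − 19 = 98, so its missing entry is 122 − 98 = 24.
Row 2: 17 + 24 + 3 + 19 + 8 + 29 + 12 = 112, so its missing entry is 122 − 112 = 10.
Row 8: 6 − 19 + 53 + 6 + 61 − 3 − 25 = 79, so its missing entry is 122 − 79 = 43.

c = 27, z = -25, x = 43, n = 10, d = 24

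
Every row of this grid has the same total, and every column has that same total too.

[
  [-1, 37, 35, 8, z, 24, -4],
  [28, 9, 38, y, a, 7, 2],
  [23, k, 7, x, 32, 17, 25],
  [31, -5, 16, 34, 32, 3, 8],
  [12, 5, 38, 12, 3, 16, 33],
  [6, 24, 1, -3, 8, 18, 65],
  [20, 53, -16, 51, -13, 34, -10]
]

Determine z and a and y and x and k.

Rows 4 and 5 both sum to 119, so that's the common total.
The known cells in row 1 total 99, leaving 119 − 99 = 20 for the blank.
The known cells in column 2 total 123, leaving 119 − 123 = -4 for the blank.
The known cells in column 5 total 82, leaving 119 − 82 = 37 for the blank.
The known cells in row 3 total 100, leaving 119 − 100 = 19 for the blank.
The known cells in row 2 total 121, leaving 119 − 121 = -2 for the blank.

z = 20, a = 37, y = -2, x = 19, k = -4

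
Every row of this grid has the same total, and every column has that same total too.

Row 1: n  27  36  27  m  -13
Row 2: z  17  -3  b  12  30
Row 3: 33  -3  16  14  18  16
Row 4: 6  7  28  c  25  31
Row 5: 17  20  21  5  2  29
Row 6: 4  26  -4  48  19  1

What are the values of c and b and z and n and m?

c = -3, b = 3, z = 35, n = -1, m = 18

Rows 3 and 5 both sum to 94, so that's the common total.
Column 5 has 12 + 18 + 25 + 2 + 19 = 76; the blank must be 94 − 76 = 18.
Row 1 has 27 + 36 + 27 + 18 − 13 = 95; the blank must be 94 − 95 = -1.
Row 4 has 6 + 7 + 28 + 25 + 31 = 97; the blank must be 94 − 97 = -3.
Column 1 has -1 + 33 + 6 + 17 + 4 = 59; the blank must be 94 − 59 = 35.
Row 2 has 35 + 17 − 3 + 12 + 30 = 91; the blank must be 94 − 91 = 3.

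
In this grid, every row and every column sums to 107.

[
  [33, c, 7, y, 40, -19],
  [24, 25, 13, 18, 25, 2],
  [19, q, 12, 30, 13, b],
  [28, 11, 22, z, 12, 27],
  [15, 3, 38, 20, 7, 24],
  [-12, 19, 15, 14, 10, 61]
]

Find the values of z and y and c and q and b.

Row 4 has 28 + 11 + 22 + 12 + 27 = 100; the blank must be 107 − 100 = 7.
Column 4 has 18 + 30 + 7 + 20 + 14 = 89; the blank must be 107 − 89 = 18.
Row 1 has 33 + 7 + 18 + 40 − 19 = 79; the blank must be 107 − 79 = 28.
Column 2 has 28 + 25 + 11 + 3 + 19 = 86; the blank must be 107 − 86 = 21.
Row 3 has 19 + 21 + 12 + 30 + 13 = 95; the blank must be 107 − 95 = 12.

z = 7, y = 18, c = 28, q = 21, b = 12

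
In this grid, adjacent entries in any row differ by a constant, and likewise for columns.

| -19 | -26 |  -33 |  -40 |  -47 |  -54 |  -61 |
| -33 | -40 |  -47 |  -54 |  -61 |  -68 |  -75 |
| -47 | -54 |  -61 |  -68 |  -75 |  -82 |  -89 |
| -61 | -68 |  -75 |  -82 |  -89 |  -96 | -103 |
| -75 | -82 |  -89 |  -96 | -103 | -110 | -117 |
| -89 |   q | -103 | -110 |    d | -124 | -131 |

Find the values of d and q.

Along each row the entries change by -7 per step; down each column they change by -14.
Row 6: from -89 at column 1, stepping by -7 to column 5 gives -117.
Row 6: from -89 at column 1, stepping by -7 to column 2 gives -96.

d = -117, q = -96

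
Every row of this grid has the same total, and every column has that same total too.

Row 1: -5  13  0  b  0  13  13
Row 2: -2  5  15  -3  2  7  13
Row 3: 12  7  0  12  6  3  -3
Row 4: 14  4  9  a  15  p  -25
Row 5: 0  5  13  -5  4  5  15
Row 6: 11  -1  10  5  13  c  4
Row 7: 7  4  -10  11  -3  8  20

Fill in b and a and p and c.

b = 3, a = 14, p = 6, c = -5

Rows 2 and 3 both sum to 37, so that's the common total.
Row 1: -5 + 13 + 0 + 0 + 13 + 13 = 34, so its missing entry is 37 − 34 = 3.
Column 4: 3 − 3 + 12 − 5 + 5 + 11 = 23, so its missing entry is 37 − 23 = 14.
Row 4: 14 + 4 + 9 + 14 + 15 − 25 = 31, so its missing entry is 37 − 31 = 6.
Row 6: 11 − 1 + 10 + 5 + 13 + 4 = 42, so its missing entry is 37 − 42 = -5.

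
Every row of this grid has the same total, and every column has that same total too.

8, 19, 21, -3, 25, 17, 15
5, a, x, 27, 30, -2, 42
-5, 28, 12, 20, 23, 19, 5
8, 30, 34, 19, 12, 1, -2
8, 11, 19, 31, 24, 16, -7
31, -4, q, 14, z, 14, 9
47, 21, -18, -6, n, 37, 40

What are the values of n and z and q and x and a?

n = -19, z = 7, q = 31, x = 3, a = -3

Rows 1 and 3 both sum to 102, so that's the common total.
Column 2: 19 + 28 + 30 + 11 − 4 + 21 = 105, so its missing entry is 102 − 105 = -3.
Row 2: 5 − 3 + 27 + 30 − 2 + 42 = 99, so its missing entry is 102 − 99 = 3.
Row 7: 47 + 21 − 18 − 6 + 37 + 40 = 121, so its missing entry is 102 − 121 = -19.
Column 5: 25 + 30 + 23 + 12 + 24 − 19 = 95, so its missing entry is 102 − 95 = 7.
Row 6: 31 − 4 + 14 + 7 + 14 + 9 = 71, so its missing entry is 102 − 71 = 31.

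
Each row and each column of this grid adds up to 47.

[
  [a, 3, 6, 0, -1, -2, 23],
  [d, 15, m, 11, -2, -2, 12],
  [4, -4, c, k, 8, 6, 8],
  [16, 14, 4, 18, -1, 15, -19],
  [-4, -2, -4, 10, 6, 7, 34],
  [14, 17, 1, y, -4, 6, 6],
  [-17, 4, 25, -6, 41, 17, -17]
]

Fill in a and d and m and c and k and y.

The known cells in row 1 total 29, leaving 47 − 29 = 18 for the blank.
The known cells in row 6 total 40, leaving 47 − 40 = 7 for the blank.
The known cells in column 4 total 40, leaving 47 − 40 = 7 for the blank.
The known cells in row 3 total 29, leaving 47 − 29 = 18 for the blank.
The known cells in column 3 total 50, leaving 47 − 50 = -3 for the blank.
The known cells in row 2 total 31, leaving 47 − 31 = 16 for the blank.

a = 18, d = 16, m = -3, c = 18, k = 7, y = 7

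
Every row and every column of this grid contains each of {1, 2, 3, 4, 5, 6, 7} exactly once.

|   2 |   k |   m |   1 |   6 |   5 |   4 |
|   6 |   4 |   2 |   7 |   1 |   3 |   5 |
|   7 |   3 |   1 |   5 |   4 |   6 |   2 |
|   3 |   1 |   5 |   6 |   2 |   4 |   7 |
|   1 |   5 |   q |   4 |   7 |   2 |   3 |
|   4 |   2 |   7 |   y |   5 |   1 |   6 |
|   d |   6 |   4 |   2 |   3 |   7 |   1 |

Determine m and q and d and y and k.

m = 3, q = 6, d = 5, y = 3, k = 7

At (row 1, col 2): column 2 already has {1, 2, 3, 4, 5, 6}, so the value is 7.
For row 5, column 3: row 5 already has {1, 2, 3, 4, 5, 7}; that leaves 6.
At (row 1, col 3): row 1 already has {1, 2, 4, 5, 6, 7}, so the value is 3.
For row 7, column 1: row 7 already has {1, 2, 3, 4, 6, 7}; that leaves 5.
For row 6, column 4: row 6 already has {1, 2, 4, 5, 6, 7}; that leaves 3.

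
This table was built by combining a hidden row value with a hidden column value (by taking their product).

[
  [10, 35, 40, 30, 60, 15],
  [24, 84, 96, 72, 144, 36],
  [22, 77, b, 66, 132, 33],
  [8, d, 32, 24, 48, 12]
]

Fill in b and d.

Each row is a constant multiple of every other row — this is a multiplication table with the headers hidden.
Row 3 is 132/60 = 11/5 times row 1, so its entry in column 3 is 40 × 11/5 = 88.
Row 4 is 48/60 = 4/5 times row 1, so its entry in column 2 is 35 × 4/5 = 28.

b = 88, d = 28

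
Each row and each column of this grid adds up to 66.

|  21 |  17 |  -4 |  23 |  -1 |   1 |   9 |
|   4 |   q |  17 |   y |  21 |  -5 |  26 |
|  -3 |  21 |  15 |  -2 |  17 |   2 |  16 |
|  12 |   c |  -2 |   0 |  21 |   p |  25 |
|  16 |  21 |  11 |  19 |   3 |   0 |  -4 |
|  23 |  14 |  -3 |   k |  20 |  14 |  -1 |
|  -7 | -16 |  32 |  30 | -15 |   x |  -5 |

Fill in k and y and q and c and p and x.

k = -1, y = -3, q = 6, c = 3, p = 7, x = 47

Row 7 has -7 − 16 + 32 + 30 − 15 − 5 = 19; the blank must be 66 − 19 = 47.
Row 6 has 23 + 14 − 3 + 20 + 14 − 1 = 67; the blank must be 66 − 67 = -1.
Column 4 has 23 − 2 + 0 + 19 − 1 + 30 = 69; the blank must be 66 − 69 = -3.
Row 2 has 4 + 17 − 3 + 21 − 5 + 26 = 60; the blank must be 66 − 60 = 6.
Column 2 has 17 + 6 + 21 + 21 + 14 − 16 = 63; the blank must be 66 − 63 = 3.
Row 4 has 12 + 3 − 2 + 0 + 21 + 25 = 59; the blank must be 66 − 59 = 7.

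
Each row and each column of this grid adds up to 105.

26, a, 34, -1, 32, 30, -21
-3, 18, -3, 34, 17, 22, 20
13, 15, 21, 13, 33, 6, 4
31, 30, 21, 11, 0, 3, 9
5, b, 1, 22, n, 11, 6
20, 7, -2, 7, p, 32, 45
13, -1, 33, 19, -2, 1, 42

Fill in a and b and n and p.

a = 5, b = 31, n = 29, p = -4

The known cells in row 1 total 100, leaving 105 − 100 = 5 for the blank.
The known cells in row 6 total 109, leaving 105 − 109 = -4 for the blank.
The known cells in column 2 total 74, leaving 105 − 74 = 31 for the blank.
The known cells in row 5 total 76, leaving 105 − 76 = 29 for the blank.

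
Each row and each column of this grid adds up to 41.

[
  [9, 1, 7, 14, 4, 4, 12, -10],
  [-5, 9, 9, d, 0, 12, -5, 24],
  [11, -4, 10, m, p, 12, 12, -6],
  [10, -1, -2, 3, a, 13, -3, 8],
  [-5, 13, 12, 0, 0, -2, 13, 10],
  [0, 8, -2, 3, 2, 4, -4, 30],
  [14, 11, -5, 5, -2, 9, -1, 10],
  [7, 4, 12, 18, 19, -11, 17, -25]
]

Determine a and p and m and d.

Row 2 has -5 + 9 + 9 + 0 + 12 − 5 + 24 = 44; the blank must be 41 − 44 = -3.
Column 4 has 14 − 3 + 3 + 0 + 3 + 5 + 18 = 40; the blank must be 41 − 40 = 1.
Row 3 has 11 − 4 + 10 + 1 + 12 + 12 − 6 = 36; the blank must be 41 − 36 = 5.
Row 4 has 10 − 1 − 2 + 3 + 13 − 3 + 8 = 28; the blank must be 41 − 28 = 13.

a = 13, p = 5, m = 1, d = -3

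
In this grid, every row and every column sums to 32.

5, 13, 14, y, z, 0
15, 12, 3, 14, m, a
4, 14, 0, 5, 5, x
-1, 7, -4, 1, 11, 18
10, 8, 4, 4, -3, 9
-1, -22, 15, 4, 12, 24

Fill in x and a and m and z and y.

Column 4: 14 + 5 + 1 + 4 + 4 = 28, so its missing entry is 32 − 28 = 4.
Row 1: 5 + 13 + 14 + 4 + 0 = 36, so its missing entry is 32 − 36 = -4.
Column 5: -4 + 5 + 11 − 3 + 12 = 21, so its missing entry is 32 − 21 = 11.
Row 2: 15 + 12 + 3 + 14 + 11 = 55, so its missing entry is 32 − 55 = -23.
Row 3: 4 + 14 + 0 + 5 + 5 = 28, so its missing entry is 32 − 28 = 4.

x = 4, a = -23, m = 11, z = -4, y = 4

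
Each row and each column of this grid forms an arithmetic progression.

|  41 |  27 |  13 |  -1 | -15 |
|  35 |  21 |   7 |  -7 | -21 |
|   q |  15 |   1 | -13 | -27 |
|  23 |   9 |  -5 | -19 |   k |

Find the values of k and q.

k = -33, q = 29

Along each row the entries change by -14 per step; down each column they change by -6.
Row 4: from 23 at column 1, stepping by -14 to column 5 gives -33.
Row 3: from 15 at column 2, stepping by -14 to column 1 gives 29.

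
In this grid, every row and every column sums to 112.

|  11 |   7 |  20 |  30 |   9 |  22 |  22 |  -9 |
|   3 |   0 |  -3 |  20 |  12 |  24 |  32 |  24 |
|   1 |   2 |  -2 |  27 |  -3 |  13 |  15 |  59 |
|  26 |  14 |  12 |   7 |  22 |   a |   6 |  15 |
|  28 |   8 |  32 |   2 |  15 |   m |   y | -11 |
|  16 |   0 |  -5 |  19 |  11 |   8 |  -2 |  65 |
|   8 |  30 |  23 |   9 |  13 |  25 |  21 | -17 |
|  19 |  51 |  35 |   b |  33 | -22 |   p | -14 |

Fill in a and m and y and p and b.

Column 4: 30 + 20 + 27 + 7 + 2 + 19 + 9 = 114, so its missing entry is 112 − 114 = -2.
Row 8: 19 + 51 + 35 − 2 + 33 − 22 − 14 = 100, so its missing entry is 112 − 100 = 12.
Column 7: 22 + 32 + 15 + 6 − 2 + 21 + 12 = 106, so its missing entry is 112 − 106 = 6.
Row 5: 28 + 8 + 32 + 2 + 15 + 6 − 11 = 80, so its missing entry is 112 − 80 = 32.
Row 4: 26 + 14 + 12 + 7 + 22 + 6 + 15 = 102, so its missing entry is 112 − 102 = 10.

a = 10, m = 32, y = 6, p = 12, b = -2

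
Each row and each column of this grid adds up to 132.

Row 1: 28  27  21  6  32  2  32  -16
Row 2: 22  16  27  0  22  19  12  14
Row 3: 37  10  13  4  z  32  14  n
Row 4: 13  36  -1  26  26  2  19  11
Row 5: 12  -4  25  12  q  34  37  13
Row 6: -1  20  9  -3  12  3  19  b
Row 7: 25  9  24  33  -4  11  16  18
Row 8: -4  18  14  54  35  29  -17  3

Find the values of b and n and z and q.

b = 73, n = 16, z = 6, q = 3

Row 5 has 12 − 4 + 25 + 12 + 34 + 37 + 13 = 129; the blank must be 132 − 129 = 3.
Column 5 has 32 + 22 + 26 + 3 + 12 − 4 + 35 = 126; the blank must be 132 − 126 = 6.
Row 3 has 37 + 10 + 13 + 4 + 6 + 32 + 14 = 116; the blank must be 132 − 116 = 16.
Row 6 has -1 + 20 + 9 − 3 + 12 + 3 + 19 = 59; the blank must be 132 − 59 = 73.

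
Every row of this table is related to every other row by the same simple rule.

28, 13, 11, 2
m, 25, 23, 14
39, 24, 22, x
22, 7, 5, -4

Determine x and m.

x = 13, m = 40

The difference between any two rows is the same in every column — this is an addition table with the headers hidden.
Row 3 minus row 1 is 22 − 11 = 11, so its entry in column 4 is 2 + 11 = 13.
Row 2 minus row 1 is 23 − 11 = 12, so its entry in column 1 is 28 + 12 = 40.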